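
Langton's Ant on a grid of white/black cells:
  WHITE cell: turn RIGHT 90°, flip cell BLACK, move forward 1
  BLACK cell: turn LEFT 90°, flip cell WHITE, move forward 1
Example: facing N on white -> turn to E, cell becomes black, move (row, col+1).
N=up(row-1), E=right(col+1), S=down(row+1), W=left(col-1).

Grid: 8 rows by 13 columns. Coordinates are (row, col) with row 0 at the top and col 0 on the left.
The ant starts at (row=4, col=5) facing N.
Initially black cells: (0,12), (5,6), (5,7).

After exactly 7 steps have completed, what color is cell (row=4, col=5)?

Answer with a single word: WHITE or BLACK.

Step 1: on WHITE (4,5): turn R to E, flip to black, move to (4,6). |black|=4
Step 2: on WHITE (4,6): turn R to S, flip to black, move to (5,6). |black|=5
Step 3: on BLACK (5,6): turn L to E, flip to white, move to (5,7). |black|=4
Step 4: on BLACK (5,7): turn L to N, flip to white, move to (4,7). |black|=3
Step 5: on WHITE (4,7): turn R to E, flip to black, move to (4,8). |black|=4
Step 6: on WHITE (4,8): turn R to S, flip to black, move to (5,8). |black|=5
Step 7: on WHITE (5,8): turn R to W, flip to black, move to (5,7). |black|=6

Answer: BLACK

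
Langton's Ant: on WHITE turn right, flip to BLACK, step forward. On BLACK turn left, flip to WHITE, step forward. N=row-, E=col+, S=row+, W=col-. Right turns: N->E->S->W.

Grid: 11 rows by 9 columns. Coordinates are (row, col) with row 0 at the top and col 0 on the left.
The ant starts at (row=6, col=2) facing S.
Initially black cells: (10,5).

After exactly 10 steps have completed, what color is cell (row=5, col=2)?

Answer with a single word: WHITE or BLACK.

Answer: BLACK

Derivation:
Step 1: on WHITE (6,2): turn R to W, flip to black, move to (6,1). |black|=2
Step 2: on WHITE (6,1): turn R to N, flip to black, move to (5,1). |black|=3
Step 3: on WHITE (5,1): turn R to E, flip to black, move to (5,2). |black|=4
Step 4: on WHITE (5,2): turn R to S, flip to black, move to (6,2). |black|=5
Step 5: on BLACK (6,2): turn L to E, flip to white, move to (6,3). |black|=4
Step 6: on WHITE (6,3): turn R to S, flip to black, move to (7,3). |black|=5
Step 7: on WHITE (7,3): turn R to W, flip to black, move to (7,2). |black|=6
Step 8: on WHITE (7,2): turn R to N, flip to black, move to (6,2). |black|=7
Step 9: on WHITE (6,2): turn R to E, flip to black, move to (6,3). |black|=8
Step 10: on BLACK (6,3): turn L to N, flip to white, move to (5,3). |black|=7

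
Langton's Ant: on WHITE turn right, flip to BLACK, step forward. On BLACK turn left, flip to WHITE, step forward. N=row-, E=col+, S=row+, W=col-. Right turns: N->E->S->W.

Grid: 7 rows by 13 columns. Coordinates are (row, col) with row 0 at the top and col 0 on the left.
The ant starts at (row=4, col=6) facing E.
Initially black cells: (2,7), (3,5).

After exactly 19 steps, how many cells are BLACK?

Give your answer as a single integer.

Step 1: on WHITE (4,6): turn R to S, flip to black, move to (5,6). |black|=3
Step 2: on WHITE (5,6): turn R to W, flip to black, move to (5,5). |black|=4
Step 3: on WHITE (5,5): turn R to N, flip to black, move to (4,5). |black|=5
Step 4: on WHITE (4,5): turn R to E, flip to black, move to (4,6). |black|=6
Step 5: on BLACK (4,6): turn L to N, flip to white, move to (3,6). |black|=5
Step 6: on WHITE (3,6): turn R to E, flip to black, move to (3,7). |black|=6
Step 7: on WHITE (3,7): turn R to S, flip to black, move to (4,7). |black|=7
Step 8: on WHITE (4,7): turn R to W, flip to black, move to (4,6). |black|=8
Step 9: on WHITE (4,6): turn R to N, flip to black, move to (3,6). |black|=9
Step 10: on BLACK (3,6): turn L to W, flip to white, move to (3,5). |black|=8
Step 11: on BLACK (3,5): turn L to S, flip to white, move to (4,5). |black|=7
Step 12: on BLACK (4,5): turn L to E, flip to white, move to (4,6). |black|=6
Step 13: on BLACK (4,6): turn L to N, flip to white, move to (3,6). |black|=5
Step 14: on WHITE (3,6): turn R to E, flip to black, move to (3,7). |black|=6
Step 15: on BLACK (3,7): turn L to N, flip to white, move to (2,7). |black|=5
Step 16: on BLACK (2,7): turn L to W, flip to white, move to (2,6). |black|=4
Step 17: on WHITE (2,6): turn R to N, flip to black, move to (1,6). |black|=5
Step 18: on WHITE (1,6): turn R to E, flip to black, move to (1,7). |black|=6
Step 19: on WHITE (1,7): turn R to S, flip to black, move to (2,7). |black|=7

Answer: 7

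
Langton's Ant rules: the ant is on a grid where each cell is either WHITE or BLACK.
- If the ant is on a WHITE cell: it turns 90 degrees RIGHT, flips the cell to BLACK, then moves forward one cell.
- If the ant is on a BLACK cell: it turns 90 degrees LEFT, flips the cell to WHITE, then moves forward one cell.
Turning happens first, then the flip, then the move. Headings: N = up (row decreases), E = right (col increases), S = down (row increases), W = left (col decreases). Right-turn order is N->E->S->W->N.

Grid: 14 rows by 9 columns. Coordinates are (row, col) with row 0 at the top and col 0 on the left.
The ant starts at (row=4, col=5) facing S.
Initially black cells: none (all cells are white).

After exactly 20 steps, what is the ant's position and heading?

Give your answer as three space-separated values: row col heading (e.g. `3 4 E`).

Answer: 2 7 N

Derivation:
Step 1: on WHITE (4,5): turn R to W, flip to black, move to (4,4). |black|=1
Step 2: on WHITE (4,4): turn R to N, flip to black, move to (3,4). |black|=2
Step 3: on WHITE (3,4): turn R to E, flip to black, move to (3,5). |black|=3
Step 4: on WHITE (3,5): turn R to S, flip to black, move to (4,5). |black|=4
Step 5: on BLACK (4,5): turn L to E, flip to white, move to (4,6). |black|=3
Step 6: on WHITE (4,6): turn R to S, flip to black, move to (5,6). |black|=4
Step 7: on WHITE (5,6): turn R to W, flip to black, move to (5,5). |black|=5
Step 8: on WHITE (5,5): turn R to N, flip to black, move to (4,5). |black|=6
Step 9: on WHITE (4,5): turn R to E, flip to black, move to (4,6). |black|=7
Step 10: on BLACK (4,6): turn L to N, flip to white, move to (3,6). |black|=6
Step 11: on WHITE (3,6): turn R to E, flip to black, move to (3,7). |black|=7
Step 12: on WHITE (3,7): turn R to S, flip to black, move to (4,7). |black|=8
Step 13: on WHITE (4,7): turn R to W, flip to black, move to (4,6). |black|=9
Step 14: on WHITE (4,6): turn R to N, flip to black, move to (3,6). |black|=10
Step 15: on BLACK (3,6): turn L to W, flip to white, move to (3,5). |black|=9
Step 16: on BLACK (3,5): turn L to S, flip to white, move to (4,5). |black|=8
Step 17: on BLACK (4,5): turn L to E, flip to white, move to (4,6). |black|=7
Step 18: on BLACK (4,6): turn L to N, flip to white, move to (3,6). |black|=6
Step 19: on WHITE (3,6): turn R to E, flip to black, move to (3,7). |black|=7
Step 20: on BLACK (3,7): turn L to N, flip to white, move to (2,7). |black|=6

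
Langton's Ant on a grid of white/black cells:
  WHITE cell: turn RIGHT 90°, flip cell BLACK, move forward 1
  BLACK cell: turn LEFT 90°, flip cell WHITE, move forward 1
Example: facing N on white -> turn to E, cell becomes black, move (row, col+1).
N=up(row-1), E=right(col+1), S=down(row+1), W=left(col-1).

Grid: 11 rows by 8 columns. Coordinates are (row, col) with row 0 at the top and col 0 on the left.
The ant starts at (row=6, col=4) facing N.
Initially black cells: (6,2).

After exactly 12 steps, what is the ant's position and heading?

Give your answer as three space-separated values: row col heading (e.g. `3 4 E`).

Answer: 6 2 N

Derivation:
Step 1: on WHITE (6,4): turn R to E, flip to black, move to (6,5). |black|=2
Step 2: on WHITE (6,5): turn R to S, flip to black, move to (7,5). |black|=3
Step 3: on WHITE (7,5): turn R to W, flip to black, move to (7,4). |black|=4
Step 4: on WHITE (7,4): turn R to N, flip to black, move to (6,4). |black|=5
Step 5: on BLACK (6,4): turn L to W, flip to white, move to (6,3). |black|=4
Step 6: on WHITE (6,3): turn R to N, flip to black, move to (5,3). |black|=5
Step 7: on WHITE (5,3): turn R to E, flip to black, move to (5,4). |black|=6
Step 8: on WHITE (5,4): turn R to S, flip to black, move to (6,4). |black|=7
Step 9: on WHITE (6,4): turn R to W, flip to black, move to (6,3). |black|=8
Step 10: on BLACK (6,3): turn L to S, flip to white, move to (7,3). |black|=7
Step 11: on WHITE (7,3): turn R to W, flip to black, move to (7,2). |black|=8
Step 12: on WHITE (7,2): turn R to N, flip to black, move to (6,2). |black|=9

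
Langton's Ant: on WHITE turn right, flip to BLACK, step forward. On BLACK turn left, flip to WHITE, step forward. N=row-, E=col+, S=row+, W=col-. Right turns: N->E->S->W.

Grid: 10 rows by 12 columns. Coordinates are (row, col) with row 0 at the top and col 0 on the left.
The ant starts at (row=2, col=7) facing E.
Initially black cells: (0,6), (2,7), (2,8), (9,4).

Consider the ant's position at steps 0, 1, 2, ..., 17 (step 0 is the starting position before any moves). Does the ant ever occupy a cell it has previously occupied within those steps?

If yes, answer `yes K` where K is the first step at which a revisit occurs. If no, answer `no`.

Answer: yes 7

Derivation:
Step 1: on BLACK (2,7): turn L to N, flip to white, move to (1,7). |black|=3 — new cell
Step 2: on WHITE (1,7): turn R to E, flip to black, move to (1,8). |black|=4 — new cell
Step 3: on WHITE (1,8): turn R to S, flip to black, move to (2,8). |black|=5 — new cell
Step 4: on BLACK (2,8): turn L to E, flip to white, move to (2,9). |black|=4 — new cell
Step 5: on WHITE (2,9): turn R to S, flip to black, move to (3,9). |black|=5 — new cell
Step 6: on WHITE (3,9): turn R to W, flip to black, move to (3,8). |black|=6 — new cell
Step 7: on WHITE (3,8): turn R to N, flip to black, move to (2,8). |black|=7 — REVISIT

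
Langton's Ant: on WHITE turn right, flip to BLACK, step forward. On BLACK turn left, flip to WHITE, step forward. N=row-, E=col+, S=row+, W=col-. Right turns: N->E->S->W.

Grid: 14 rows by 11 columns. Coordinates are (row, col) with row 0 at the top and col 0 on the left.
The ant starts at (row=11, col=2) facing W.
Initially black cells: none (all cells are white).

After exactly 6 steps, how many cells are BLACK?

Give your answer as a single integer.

Answer: 4

Derivation:
Step 1: on WHITE (11,2): turn R to N, flip to black, move to (10,2). |black|=1
Step 2: on WHITE (10,2): turn R to E, flip to black, move to (10,3). |black|=2
Step 3: on WHITE (10,3): turn R to S, flip to black, move to (11,3). |black|=3
Step 4: on WHITE (11,3): turn R to W, flip to black, move to (11,2). |black|=4
Step 5: on BLACK (11,2): turn L to S, flip to white, move to (12,2). |black|=3
Step 6: on WHITE (12,2): turn R to W, flip to black, move to (12,1). |black|=4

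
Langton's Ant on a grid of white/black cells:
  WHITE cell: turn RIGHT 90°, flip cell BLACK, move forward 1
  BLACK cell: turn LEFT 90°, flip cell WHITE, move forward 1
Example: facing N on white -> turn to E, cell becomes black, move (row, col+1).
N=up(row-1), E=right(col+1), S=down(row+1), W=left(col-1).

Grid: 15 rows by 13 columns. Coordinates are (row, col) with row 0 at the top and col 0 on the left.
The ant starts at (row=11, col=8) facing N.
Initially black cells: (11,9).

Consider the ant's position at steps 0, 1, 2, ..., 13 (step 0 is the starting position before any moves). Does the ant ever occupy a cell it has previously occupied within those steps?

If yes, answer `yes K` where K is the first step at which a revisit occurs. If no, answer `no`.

Answer: yes 5

Derivation:
Step 1: on WHITE (11,8): turn R to E, flip to black, move to (11,9). |black|=2 — new cell
Step 2: on BLACK (11,9): turn L to N, flip to white, move to (10,9). |black|=1 — new cell
Step 3: on WHITE (10,9): turn R to E, flip to black, move to (10,10). |black|=2 — new cell
Step 4: on WHITE (10,10): turn R to S, flip to black, move to (11,10). |black|=3 — new cell
Step 5: on WHITE (11,10): turn R to W, flip to black, move to (11,9). |black|=4 — REVISIT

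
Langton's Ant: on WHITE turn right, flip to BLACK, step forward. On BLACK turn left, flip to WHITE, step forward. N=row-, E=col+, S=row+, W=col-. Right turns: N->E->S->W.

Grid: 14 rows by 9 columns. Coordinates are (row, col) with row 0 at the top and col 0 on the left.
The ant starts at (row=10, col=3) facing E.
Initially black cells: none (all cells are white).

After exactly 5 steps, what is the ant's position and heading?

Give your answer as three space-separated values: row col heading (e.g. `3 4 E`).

Step 1: on WHITE (10,3): turn R to S, flip to black, move to (11,3). |black|=1
Step 2: on WHITE (11,3): turn R to W, flip to black, move to (11,2). |black|=2
Step 3: on WHITE (11,2): turn R to N, flip to black, move to (10,2). |black|=3
Step 4: on WHITE (10,2): turn R to E, flip to black, move to (10,3). |black|=4
Step 5: on BLACK (10,3): turn L to N, flip to white, move to (9,3). |black|=3

Answer: 9 3 N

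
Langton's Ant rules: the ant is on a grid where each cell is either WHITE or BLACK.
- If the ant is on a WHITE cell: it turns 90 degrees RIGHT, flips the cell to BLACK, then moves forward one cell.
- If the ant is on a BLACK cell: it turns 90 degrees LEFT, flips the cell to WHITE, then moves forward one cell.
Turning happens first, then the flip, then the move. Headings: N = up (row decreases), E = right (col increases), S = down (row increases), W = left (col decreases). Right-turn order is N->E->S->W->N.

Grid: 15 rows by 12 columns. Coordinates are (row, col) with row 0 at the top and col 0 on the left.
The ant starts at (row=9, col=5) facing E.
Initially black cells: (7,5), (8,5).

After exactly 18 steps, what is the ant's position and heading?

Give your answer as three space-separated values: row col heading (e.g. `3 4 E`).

Step 1: on WHITE (9,5): turn R to S, flip to black, move to (10,5). |black|=3
Step 2: on WHITE (10,5): turn R to W, flip to black, move to (10,4). |black|=4
Step 3: on WHITE (10,4): turn R to N, flip to black, move to (9,4). |black|=5
Step 4: on WHITE (9,4): turn R to E, flip to black, move to (9,5). |black|=6
Step 5: on BLACK (9,5): turn L to N, flip to white, move to (8,5). |black|=5
Step 6: on BLACK (8,5): turn L to W, flip to white, move to (8,4). |black|=4
Step 7: on WHITE (8,4): turn R to N, flip to black, move to (7,4). |black|=5
Step 8: on WHITE (7,4): turn R to E, flip to black, move to (7,5). |black|=6
Step 9: on BLACK (7,5): turn L to N, flip to white, move to (6,5). |black|=5
Step 10: on WHITE (6,5): turn R to E, flip to black, move to (6,6). |black|=6
Step 11: on WHITE (6,6): turn R to S, flip to black, move to (7,6). |black|=7
Step 12: on WHITE (7,6): turn R to W, flip to black, move to (7,5). |black|=8
Step 13: on WHITE (7,5): turn R to N, flip to black, move to (6,5). |black|=9
Step 14: on BLACK (6,5): turn L to W, flip to white, move to (6,4). |black|=8
Step 15: on WHITE (6,4): turn R to N, flip to black, move to (5,4). |black|=9
Step 16: on WHITE (5,4): turn R to E, flip to black, move to (5,5). |black|=10
Step 17: on WHITE (5,5): turn R to S, flip to black, move to (6,5). |black|=11
Step 18: on WHITE (6,5): turn R to W, flip to black, move to (6,4). |black|=12

Answer: 6 4 W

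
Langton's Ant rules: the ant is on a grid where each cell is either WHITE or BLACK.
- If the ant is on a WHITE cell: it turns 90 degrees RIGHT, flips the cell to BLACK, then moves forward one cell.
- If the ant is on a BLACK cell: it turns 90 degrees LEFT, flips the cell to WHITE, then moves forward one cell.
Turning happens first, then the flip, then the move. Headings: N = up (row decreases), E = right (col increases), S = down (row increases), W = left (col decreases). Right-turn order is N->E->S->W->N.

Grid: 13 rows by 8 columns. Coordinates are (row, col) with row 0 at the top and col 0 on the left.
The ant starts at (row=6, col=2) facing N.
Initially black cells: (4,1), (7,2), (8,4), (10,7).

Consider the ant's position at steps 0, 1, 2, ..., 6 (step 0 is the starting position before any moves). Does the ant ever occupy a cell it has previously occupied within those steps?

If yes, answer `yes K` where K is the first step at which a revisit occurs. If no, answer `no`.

Answer: no

Derivation:
Step 1: on WHITE (6,2): turn R to E, flip to black, move to (6,3). |black|=5 — new cell
Step 2: on WHITE (6,3): turn R to S, flip to black, move to (7,3). |black|=6 — new cell
Step 3: on WHITE (7,3): turn R to W, flip to black, move to (7,2). |black|=7 — new cell
Step 4: on BLACK (7,2): turn L to S, flip to white, move to (8,2). |black|=6 — new cell
Step 5: on WHITE (8,2): turn R to W, flip to black, move to (8,1). |black|=7 — new cell
Step 6: on WHITE (8,1): turn R to N, flip to black, move to (7,1). |black|=8 — new cell
No revisit within 6 steps.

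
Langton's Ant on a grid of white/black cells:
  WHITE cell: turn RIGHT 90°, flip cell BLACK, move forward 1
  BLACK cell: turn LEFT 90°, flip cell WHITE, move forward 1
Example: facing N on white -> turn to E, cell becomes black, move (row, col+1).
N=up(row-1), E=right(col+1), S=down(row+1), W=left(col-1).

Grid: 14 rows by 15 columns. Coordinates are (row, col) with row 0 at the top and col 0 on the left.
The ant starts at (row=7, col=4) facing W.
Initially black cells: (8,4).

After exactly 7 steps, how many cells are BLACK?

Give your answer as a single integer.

Answer: 4

Derivation:
Step 1: on WHITE (7,4): turn R to N, flip to black, move to (6,4). |black|=2
Step 2: on WHITE (6,4): turn R to E, flip to black, move to (6,5). |black|=3
Step 3: on WHITE (6,5): turn R to S, flip to black, move to (7,5). |black|=4
Step 4: on WHITE (7,5): turn R to W, flip to black, move to (7,4). |black|=5
Step 5: on BLACK (7,4): turn L to S, flip to white, move to (8,4). |black|=4
Step 6: on BLACK (8,4): turn L to E, flip to white, move to (8,5). |black|=3
Step 7: on WHITE (8,5): turn R to S, flip to black, move to (9,5). |black|=4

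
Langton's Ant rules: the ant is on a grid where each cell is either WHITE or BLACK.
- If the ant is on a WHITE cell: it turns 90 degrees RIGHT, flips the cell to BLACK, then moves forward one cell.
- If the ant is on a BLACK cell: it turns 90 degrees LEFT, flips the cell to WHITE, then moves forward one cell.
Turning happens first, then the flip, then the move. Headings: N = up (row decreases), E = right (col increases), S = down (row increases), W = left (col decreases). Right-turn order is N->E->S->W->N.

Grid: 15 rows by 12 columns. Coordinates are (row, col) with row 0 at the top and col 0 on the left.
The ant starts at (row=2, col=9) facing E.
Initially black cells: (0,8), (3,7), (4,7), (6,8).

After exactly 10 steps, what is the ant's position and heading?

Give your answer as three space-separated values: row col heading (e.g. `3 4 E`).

Step 1: on WHITE (2,9): turn R to S, flip to black, move to (3,9). |black|=5
Step 2: on WHITE (3,9): turn R to W, flip to black, move to (3,8). |black|=6
Step 3: on WHITE (3,8): turn R to N, flip to black, move to (2,8). |black|=7
Step 4: on WHITE (2,8): turn R to E, flip to black, move to (2,9). |black|=8
Step 5: on BLACK (2,9): turn L to N, flip to white, move to (1,9). |black|=7
Step 6: on WHITE (1,9): turn R to E, flip to black, move to (1,10). |black|=8
Step 7: on WHITE (1,10): turn R to S, flip to black, move to (2,10). |black|=9
Step 8: on WHITE (2,10): turn R to W, flip to black, move to (2,9). |black|=10
Step 9: on WHITE (2,9): turn R to N, flip to black, move to (1,9). |black|=11
Step 10: on BLACK (1,9): turn L to W, flip to white, move to (1,8). |black|=10

Answer: 1 8 W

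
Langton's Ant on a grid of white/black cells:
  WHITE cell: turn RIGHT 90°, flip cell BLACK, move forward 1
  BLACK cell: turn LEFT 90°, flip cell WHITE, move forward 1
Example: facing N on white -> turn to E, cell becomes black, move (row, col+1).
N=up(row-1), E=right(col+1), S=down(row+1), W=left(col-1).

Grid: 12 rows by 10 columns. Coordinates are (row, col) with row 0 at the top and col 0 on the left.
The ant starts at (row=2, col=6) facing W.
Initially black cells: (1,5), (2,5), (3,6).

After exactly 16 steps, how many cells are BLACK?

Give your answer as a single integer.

Step 1: on WHITE (2,6): turn R to N, flip to black, move to (1,6). |black|=4
Step 2: on WHITE (1,6): turn R to E, flip to black, move to (1,7). |black|=5
Step 3: on WHITE (1,7): turn R to S, flip to black, move to (2,7). |black|=6
Step 4: on WHITE (2,7): turn R to W, flip to black, move to (2,6). |black|=7
Step 5: on BLACK (2,6): turn L to S, flip to white, move to (3,6). |black|=6
Step 6: on BLACK (3,6): turn L to E, flip to white, move to (3,7). |black|=5
Step 7: on WHITE (3,7): turn R to S, flip to black, move to (4,7). |black|=6
Step 8: on WHITE (4,7): turn R to W, flip to black, move to (4,6). |black|=7
Step 9: on WHITE (4,6): turn R to N, flip to black, move to (3,6). |black|=8
Step 10: on WHITE (3,6): turn R to E, flip to black, move to (3,7). |black|=9
Step 11: on BLACK (3,7): turn L to N, flip to white, move to (2,7). |black|=8
Step 12: on BLACK (2,7): turn L to W, flip to white, move to (2,6). |black|=7
Step 13: on WHITE (2,6): turn R to N, flip to black, move to (1,6). |black|=8
Step 14: on BLACK (1,6): turn L to W, flip to white, move to (1,5). |black|=7
Step 15: on BLACK (1,5): turn L to S, flip to white, move to (2,5). |black|=6
Step 16: on BLACK (2,5): turn L to E, flip to white, move to (2,6). |black|=5

Answer: 5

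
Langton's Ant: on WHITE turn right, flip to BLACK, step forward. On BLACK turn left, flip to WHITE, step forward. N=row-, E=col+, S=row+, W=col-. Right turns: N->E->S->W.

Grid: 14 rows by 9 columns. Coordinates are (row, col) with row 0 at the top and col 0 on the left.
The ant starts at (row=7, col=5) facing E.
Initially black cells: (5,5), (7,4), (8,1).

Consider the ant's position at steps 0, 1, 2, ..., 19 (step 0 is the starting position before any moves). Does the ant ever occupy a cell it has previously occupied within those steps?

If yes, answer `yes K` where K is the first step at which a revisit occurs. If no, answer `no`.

Step 1: on WHITE (7,5): turn R to S, flip to black, move to (8,5). |black|=4 — new cell
Step 2: on WHITE (8,5): turn R to W, flip to black, move to (8,4). |black|=5 — new cell
Step 3: on WHITE (8,4): turn R to N, flip to black, move to (7,4). |black|=6 — new cell
Step 4: on BLACK (7,4): turn L to W, flip to white, move to (7,3). |black|=5 — new cell
Step 5: on WHITE (7,3): turn R to N, flip to black, move to (6,3). |black|=6 — new cell
Step 6: on WHITE (6,3): turn R to E, flip to black, move to (6,4). |black|=7 — new cell
Step 7: on WHITE (6,4): turn R to S, flip to black, move to (7,4). |black|=8 — REVISIT

Answer: yes 7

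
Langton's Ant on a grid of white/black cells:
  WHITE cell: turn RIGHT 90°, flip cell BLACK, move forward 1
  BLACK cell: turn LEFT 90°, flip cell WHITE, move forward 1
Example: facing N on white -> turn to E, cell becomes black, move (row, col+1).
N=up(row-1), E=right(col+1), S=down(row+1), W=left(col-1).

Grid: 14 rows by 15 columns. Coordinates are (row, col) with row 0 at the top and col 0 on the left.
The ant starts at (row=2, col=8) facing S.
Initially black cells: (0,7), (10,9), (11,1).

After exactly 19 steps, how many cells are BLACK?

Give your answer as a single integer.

Step 1: on WHITE (2,8): turn R to W, flip to black, move to (2,7). |black|=4
Step 2: on WHITE (2,7): turn R to N, flip to black, move to (1,7). |black|=5
Step 3: on WHITE (1,7): turn R to E, flip to black, move to (1,8). |black|=6
Step 4: on WHITE (1,8): turn R to S, flip to black, move to (2,8). |black|=7
Step 5: on BLACK (2,8): turn L to E, flip to white, move to (2,9). |black|=6
Step 6: on WHITE (2,9): turn R to S, flip to black, move to (3,9). |black|=7
Step 7: on WHITE (3,9): turn R to W, flip to black, move to (3,8). |black|=8
Step 8: on WHITE (3,8): turn R to N, flip to black, move to (2,8). |black|=9
Step 9: on WHITE (2,8): turn R to E, flip to black, move to (2,9). |black|=10
Step 10: on BLACK (2,9): turn L to N, flip to white, move to (1,9). |black|=9
Step 11: on WHITE (1,9): turn R to E, flip to black, move to (1,10). |black|=10
Step 12: on WHITE (1,10): turn R to S, flip to black, move to (2,10). |black|=11
Step 13: on WHITE (2,10): turn R to W, flip to black, move to (2,9). |black|=12
Step 14: on WHITE (2,9): turn R to N, flip to black, move to (1,9). |black|=13
Step 15: on BLACK (1,9): turn L to W, flip to white, move to (1,8). |black|=12
Step 16: on BLACK (1,8): turn L to S, flip to white, move to (2,8). |black|=11
Step 17: on BLACK (2,8): turn L to E, flip to white, move to (2,9). |black|=10
Step 18: on BLACK (2,9): turn L to N, flip to white, move to (1,9). |black|=9
Step 19: on WHITE (1,9): turn R to E, flip to black, move to (1,10). |black|=10

Answer: 10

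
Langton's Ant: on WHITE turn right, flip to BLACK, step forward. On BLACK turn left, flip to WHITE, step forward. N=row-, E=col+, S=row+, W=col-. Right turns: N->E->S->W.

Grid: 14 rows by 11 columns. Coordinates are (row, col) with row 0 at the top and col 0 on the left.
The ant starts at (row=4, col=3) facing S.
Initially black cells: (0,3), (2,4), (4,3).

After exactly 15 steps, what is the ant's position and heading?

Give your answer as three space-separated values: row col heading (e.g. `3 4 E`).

Answer: 1 5 E

Derivation:
Step 1: on BLACK (4,3): turn L to E, flip to white, move to (4,4). |black|=2
Step 2: on WHITE (4,4): turn R to S, flip to black, move to (5,4). |black|=3
Step 3: on WHITE (5,4): turn R to W, flip to black, move to (5,3). |black|=4
Step 4: on WHITE (5,3): turn R to N, flip to black, move to (4,3). |black|=5
Step 5: on WHITE (4,3): turn R to E, flip to black, move to (4,4). |black|=6
Step 6: on BLACK (4,4): turn L to N, flip to white, move to (3,4). |black|=5
Step 7: on WHITE (3,4): turn R to E, flip to black, move to (3,5). |black|=6
Step 8: on WHITE (3,5): turn R to S, flip to black, move to (4,5). |black|=7
Step 9: on WHITE (4,5): turn R to W, flip to black, move to (4,4). |black|=8
Step 10: on WHITE (4,4): turn R to N, flip to black, move to (3,4). |black|=9
Step 11: on BLACK (3,4): turn L to W, flip to white, move to (3,3). |black|=8
Step 12: on WHITE (3,3): turn R to N, flip to black, move to (2,3). |black|=9
Step 13: on WHITE (2,3): turn R to E, flip to black, move to (2,4). |black|=10
Step 14: on BLACK (2,4): turn L to N, flip to white, move to (1,4). |black|=9
Step 15: on WHITE (1,4): turn R to E, flip to black, move to (1,5). |black|=10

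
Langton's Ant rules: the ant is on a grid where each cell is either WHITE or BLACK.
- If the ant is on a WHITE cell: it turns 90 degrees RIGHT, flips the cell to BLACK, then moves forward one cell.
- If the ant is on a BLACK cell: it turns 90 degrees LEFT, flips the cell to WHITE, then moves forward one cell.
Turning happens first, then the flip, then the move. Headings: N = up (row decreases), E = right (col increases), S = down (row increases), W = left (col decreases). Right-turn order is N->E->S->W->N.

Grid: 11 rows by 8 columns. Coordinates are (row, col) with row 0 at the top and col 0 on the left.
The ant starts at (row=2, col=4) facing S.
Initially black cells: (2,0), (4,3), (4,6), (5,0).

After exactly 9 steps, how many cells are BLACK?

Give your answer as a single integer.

Step 1: on WHITE (2,4): turn R to W, flip to black, move to (2,3). |black|=5
Step 2: on WHITE (2,3): turn R to N, flip to black, move to (1,3). |black|=6
Step 3: on WHITE (1,3): turn R to E, flip to black, move to (1,4). |black|=7
Step 4: on WHITE (1,4): turn R to S, flip to black, move to (2,4). |black|=8
Step 5: on BLACK (2,4): turn L to E, flip to white, move to (2,5). |black|=7
Step 6: on WHITE (2,5): turn R to S, flip to black, move to (3,5). |black|=8
Step 7: on WHITE (3,5): turn R to W, flip to black, move to (3,4). |black|=9
Step 8: on WHITE (3,4): turn R to N, flip to black, move to (2,4). |black|=10
Step 9: on WHITE (2,4): turn R to E, flip to black, move to (2,5). |black|=11

Answer: 11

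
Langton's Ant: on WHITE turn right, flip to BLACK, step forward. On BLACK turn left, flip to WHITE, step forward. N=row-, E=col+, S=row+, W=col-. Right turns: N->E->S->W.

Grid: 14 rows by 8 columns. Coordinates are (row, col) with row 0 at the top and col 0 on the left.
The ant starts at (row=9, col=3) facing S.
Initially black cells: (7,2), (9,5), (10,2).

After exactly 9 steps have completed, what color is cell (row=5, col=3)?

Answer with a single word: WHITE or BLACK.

Answer: WHITE

Derivation:
Step 1: on WHITE (9,3): turn R to W, flip to black, move to (9,2). |black|=4
Step 2: on WHITE (9,2): turn R to N, flip to black, move to (8,2). |black|=5
Step 3: on WHITE (8,2): turn R to E, flip to black, move to (8,3). |black|=6
Step 4: on WHITE (8,3): turn R to S, flip to black, move to (9,3). |black|=7
Step 5: on BLACK (9,3): turn L to E, flip to white, move to (9,4). |black|=6
Step 6: on WHITE (9,4): turn R to S, flip to black, move to (10,4). |black|=7
Step 7: on WHITE (10,4): turn R to W, flip to black, move to (10,3). |black|=8
Step 8: on WHITE (10,3): turn R to N, flip to black, move to (9,3). |black|=9
Step 9: on WHITE (9,3): turn R to E, flip to black, move to (9,4). |black|=10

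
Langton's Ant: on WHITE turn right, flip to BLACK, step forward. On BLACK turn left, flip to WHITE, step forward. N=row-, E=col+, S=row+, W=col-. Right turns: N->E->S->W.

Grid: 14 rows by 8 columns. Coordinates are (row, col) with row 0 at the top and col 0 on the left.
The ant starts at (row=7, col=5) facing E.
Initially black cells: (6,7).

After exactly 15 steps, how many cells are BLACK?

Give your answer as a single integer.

Step 1: on WHITE (7,5): turn R to S, flip to black, move to (8,5). |black|=2
Step 2: on WHITE (8,5): turn R to W, flip to black, move to (8,4). |black|=3
Step 3: on WHITE (8,4): turn R to N, flip to black, move to (7,4). |black|=4
Step 4: on WHITE (7,4): turn R to E, flip to black, move to (7,5). |black|=5
Step 5: on BLACK (7,5): turn L to N, flip to white, move to (6,5). |black|=4
Step 6: on WHITE (6,5): turn R to E, flip to black, move to (6,6). |black|=5
Step 7: on WHITE (6,6): turn R to S, flip to black, move to (7,6). |black|=6
Step 8: on WHITE (7,6): turn R to W, flip to black, move to (7,5). |black|=7
Step 9: on WHITE (7,5): turn R to N, flip to black, move to (6,5). |black|=8
Step 10: on BLACK (6,5): turn L to W, flip to white, move to (6,4). |black|=7
Step 11: on WHITE (6,4): turn R to N, flip to black, move to (5,4). |black|=8
Step 12: on WHITE (5,4): turn R to E, flip to black, move to (5,5). |black|=9
Step 13: on WHITE (5,5): turn R to S, flip to black, move to (6,5). |black|=10
Step 14: on WHITE (6,5): turn R to W, flip to black, move to (6,4). |black|=11
Step 15: on BLACK (6,4): turn L to S, flip to white, move to (7,4). |black|=10

Answer: 10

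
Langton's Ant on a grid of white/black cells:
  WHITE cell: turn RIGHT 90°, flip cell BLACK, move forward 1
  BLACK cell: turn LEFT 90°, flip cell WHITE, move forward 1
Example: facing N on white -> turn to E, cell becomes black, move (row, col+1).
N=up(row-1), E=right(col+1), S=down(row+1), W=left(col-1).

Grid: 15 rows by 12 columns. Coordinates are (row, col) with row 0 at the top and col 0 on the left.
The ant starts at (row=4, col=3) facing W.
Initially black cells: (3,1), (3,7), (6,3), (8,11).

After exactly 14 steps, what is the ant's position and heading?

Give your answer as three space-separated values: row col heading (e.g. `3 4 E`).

Answer: 7 2 W

Derivation:
Step 1: on WHITE (4,3): turn R to N, flip to black, move to (3,3). |black|=5
Step 2: on WHITE (3,3): turn R to E, flip to black, move to (3,4). |black|=6
Step 3: on WHITE (3,4): turn R to S, flip to black, move to (4,4). |black|=7
Step 4: on WHITE (4,4): turn R to W, flip to black, move to (4,3). |black|=8
Step 5: on BLACK (4,3): turn L to S, flip to white, move to (5,3). |black|=7
Step 6: on WHITE (5,3): turn R to W, flip to black, move to (5,2). |black|=8
Step 7: on WHITE (5,2): turn R to N, flip to black, move to (4,2). |black|=9
Step 8: on WHITE (4,2): turn R to E, flip to black, move to (4,3). |black|=10
Step 9: on WHITE (4,3): turn R to S, flip to black, move to (5,3). |black|=11
Step 10: on BLACK (5,3): turn L to E, flip to white, move to (5,4). |black|=10
Step 11: on WHITE (5,4): turn R to S, flip to black, move to (6,4). |black|=11
Step 12: on WHITE (6,4): turn R to W, flip to black, move to (6,3). |black|=12
Step 13: on BLACK (6,3): turn L to S, flip to white, move to (7,3). |black|=11
Step 14: on WHITE (7,3): turn R to W, flip to black, move to (7,2). |black|=12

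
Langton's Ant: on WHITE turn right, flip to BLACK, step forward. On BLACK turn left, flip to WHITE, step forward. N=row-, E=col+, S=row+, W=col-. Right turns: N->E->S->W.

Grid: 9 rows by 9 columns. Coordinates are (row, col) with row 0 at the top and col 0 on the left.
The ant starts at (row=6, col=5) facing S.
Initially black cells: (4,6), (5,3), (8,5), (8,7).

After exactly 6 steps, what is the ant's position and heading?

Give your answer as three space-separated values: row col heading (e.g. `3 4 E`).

Step 1: on WHITE (6,5): turn R to W, flip to black, move to (6,4). |black|=5
Step 2: on WHITE (6,4): turn R to N, flip to black, move to (5,4). |black|=6
Step 3: on WHITE (5,4): turn R to E, flip to black, move to (5,5). |black|=7
Step 4: on WHITE (5,5): turn R to S, flip to black, move to (6,5). |black|=8
Step 5: on BLACK (6,5): turn L to E, flip to white, move to (6,6). |black|=7
Step 6: on WHITE (6,6): turn R to S, flip to black, move to (7,6). |black|=8

Answer: 7 6 S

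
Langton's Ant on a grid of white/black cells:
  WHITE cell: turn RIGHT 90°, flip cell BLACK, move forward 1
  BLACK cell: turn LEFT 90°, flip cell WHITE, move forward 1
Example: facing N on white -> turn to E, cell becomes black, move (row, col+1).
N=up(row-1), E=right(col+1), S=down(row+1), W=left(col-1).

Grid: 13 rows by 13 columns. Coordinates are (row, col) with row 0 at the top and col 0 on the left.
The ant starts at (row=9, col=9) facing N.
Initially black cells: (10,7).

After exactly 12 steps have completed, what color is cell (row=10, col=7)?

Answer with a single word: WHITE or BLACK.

Step 1: on WHITE (9,9): turn R to E, flip to black, move to (9,10). |black|=2
Step 2: on WHITE (9,10): turn R to S, flip to black, move to (10,10). |black|=3
Step 3: on WHITE (10,10): turn R to W, flip to black, move to (10,9). |black|=4
Step 4: on WHITE (10,9): turn R to N, flip to black, move to (9,9). |black|=5
Step 5: on BLACK (9,9): turn L to W, flip to white, move to (9,8). |black|=4
Step 6: on WHITE (9,8): turn R to N, flip to black, move to (8,8). |black|=5
Step 7: on WHITE (8,8): turn R to E, flip to black, move to (8,9). |black|=6
Step 8: on WHITE (8,9): turn R to S, flip to black, move to (9,9). |black|=7
Step 9: on WHITE (9,9): turn R to W, flip to black, move to (9,8). |black|=8
Step 10: on BLACK (9,8): turn L to S, flip to white, move to (10,8). |black|=7
Step 11: on WHITE (10,8): turn R to W, flip to black, move to (10,7). |black|=8
Step 12: on BLACK (10,7): turn L to S, flip to white, move to (11,7). |black|=7

Answer: WHITE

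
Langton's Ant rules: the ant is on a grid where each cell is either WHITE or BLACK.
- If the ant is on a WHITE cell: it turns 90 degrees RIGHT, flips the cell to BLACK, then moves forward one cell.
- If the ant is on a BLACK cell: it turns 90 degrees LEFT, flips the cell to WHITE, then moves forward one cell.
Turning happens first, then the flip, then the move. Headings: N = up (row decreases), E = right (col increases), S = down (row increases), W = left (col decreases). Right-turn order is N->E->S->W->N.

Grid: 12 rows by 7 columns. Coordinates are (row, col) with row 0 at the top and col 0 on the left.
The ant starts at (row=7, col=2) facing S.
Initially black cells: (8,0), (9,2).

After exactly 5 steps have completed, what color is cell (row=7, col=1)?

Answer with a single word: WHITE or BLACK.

Step 1: on WHITE (7,2): turn R to W, flip to black, move to (7,1). |black|=3
Step 2: on WHITE (7,1): turn R to N, flip to black, move to (6,1). |black|=4
Step 3: on WHITE (6,1): turn R to E, flip to black, move to (6,2). |black|=5
Step 4: on WHITE (6,2): turn R to S, flip to black, move to (7,2). |black|=6
Step 5: on BLACK (7,2): turn L to E, flip to white, move to (7,3). |black|=5

Answer: BLACK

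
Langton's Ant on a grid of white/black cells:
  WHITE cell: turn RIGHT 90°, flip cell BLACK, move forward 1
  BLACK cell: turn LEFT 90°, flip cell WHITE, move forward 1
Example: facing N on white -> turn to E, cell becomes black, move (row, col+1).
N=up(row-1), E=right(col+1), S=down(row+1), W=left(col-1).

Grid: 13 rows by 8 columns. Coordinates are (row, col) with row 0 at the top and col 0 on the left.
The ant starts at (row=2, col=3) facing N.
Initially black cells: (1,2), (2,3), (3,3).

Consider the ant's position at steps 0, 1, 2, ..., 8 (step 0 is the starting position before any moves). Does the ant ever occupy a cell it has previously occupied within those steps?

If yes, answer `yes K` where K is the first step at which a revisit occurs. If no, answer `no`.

Step 1: on BLACK (2,3): turn L to W, flip to white, move to (2,2). |black|=2 — new cell
Step 2: on WHITE (2,2): turn R to N, flip to black, move to (1,2). |black|=3 — new cell
Step 3: on BLACK (1,2): turn L to W, flip to white, move to (1,1). |black|=2 — new cell
Step 4: on WHITE (1,1): turn R to N, flip to black, move to (0,1). |black|=3 — new cell
Step 5: on WHITE (0,1): turn R to E, flip to black, move to (0,2). |black|=4 — new cell
Step 6: on WHITE (0,2): turn R to S, flip to black, move to (1,2). |black|=5 — REVISIT

Answer: yes 6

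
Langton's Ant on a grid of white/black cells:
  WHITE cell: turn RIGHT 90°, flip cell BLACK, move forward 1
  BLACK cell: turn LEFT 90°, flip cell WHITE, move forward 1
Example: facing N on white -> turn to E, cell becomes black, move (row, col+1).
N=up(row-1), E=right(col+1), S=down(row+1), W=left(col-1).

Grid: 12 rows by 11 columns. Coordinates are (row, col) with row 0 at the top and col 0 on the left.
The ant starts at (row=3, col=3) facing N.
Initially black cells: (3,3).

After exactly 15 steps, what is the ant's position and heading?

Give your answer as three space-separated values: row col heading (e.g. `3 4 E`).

Step 1: on BLACK (3,3): turn L to W, flip to white, move to (3,2). |black|=0
Step 2: on WHITE (3,2): turn R to N, flip to black, move to (2,2). |black|=1
Step 3: on WHITE (2,2): turn R to E, flip to black, move to (2,3). |black|=2
Step 4: on WHITE (2,3): turn R to S, flip to black, move to (3,3). |black|=3
Step 5: on WHITE (3,3): turn R to W, flip to black, move to (3,2). |black|=4
Step 6: on BLACK (3,2): turn L to S, flip to white, move to (4,2). |black|=3
Step 7: on WHITE (4,2): turn R to W, flip to black, move to (4,1). |black|=4
Step 8: on WHITE (4,1): turn R to N, flip to black, move to (3,1). |black|=5
Step 9: on WHITE (3,1): turn R to E, flip to black, move to (3,2). |black|=6
Step 10: on WHITE (3,2): turn R to S, flip to black, move to (4,2). |black|=7
Step 11: on BLACK (4,2): turn L to E, flip to white, move to (4,3). |black|=6
Step 12: on WHITE (4,3): turn R to S, flip to black, move to (5,3). |black|=7
Step 13: on WHITE (5,3): turn R to W, flip to black, move to (5,2). |black|=8
Step 14: on WHITE (5,2): turn R to N, flip to black, move to (4,2). |black|=9
Step 15: on WHITE (4,2): turn R to E, flip to black, move to (4,3). |black|=10

Answer: 4 3 E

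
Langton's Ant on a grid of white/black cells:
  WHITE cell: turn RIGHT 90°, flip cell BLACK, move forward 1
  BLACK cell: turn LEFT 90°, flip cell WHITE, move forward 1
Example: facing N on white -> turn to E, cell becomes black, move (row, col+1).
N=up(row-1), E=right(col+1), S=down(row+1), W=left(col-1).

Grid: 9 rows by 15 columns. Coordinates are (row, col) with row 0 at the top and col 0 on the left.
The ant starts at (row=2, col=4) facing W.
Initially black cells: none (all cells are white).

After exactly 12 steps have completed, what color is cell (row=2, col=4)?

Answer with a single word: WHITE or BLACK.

Step 1: on WHITE (2,4): turn R to N, flip to black, move to (1,4). |black|=1
Step 2: on WHITE (1,4): turn R to E, flip to black, move to (1,5). |black|=2
Step 3: on WHITE (1,5): turn R to S, flip to black, move to (2,5). |black|=3
Step 4: on WHITE (2,5): turn R to W, flip to black, move to (2,4). |black|=4
Step 5: on BLACK (2,4): turn L to S, flip to white, move to (3,4). |black|=3
Step 6: on WHITE (3,4): turn R to W, flip to black, move to (3,3). |black|=4
Step 7: on WHITE (3,3): turn R to N, flip to black, move to (2,3). |black|=5
Step 8: on WHITE (2,3): turn R to E, flip to black, move to (2,4). |black|=6
Step 9: on WHITE (2,4): turn R to S, flip to black, move to (3,4). |black|=7
Step 10: on BLACK (3,4): turn L to E, flip to white, move to (3,5). |black|=6
Step 11: on WHITE (3,5): turn R to S, flip to black, move to (4,5). |black|=7
Step 12: on WHITE (4,5): turn R to W, flip to black, move to (4,4). |black|=8

Answer: BLACK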